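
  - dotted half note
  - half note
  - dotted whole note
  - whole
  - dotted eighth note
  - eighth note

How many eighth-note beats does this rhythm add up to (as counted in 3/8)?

32.5

One eighth-note beat = 2 sixteenth notes.
Each duration in sixteenth notes: dotted half note = 12; half note = 8; dotted whole note = 24; whole = 16; dotted eighth note = 3; eighth note = 2.
Altogether 12 + 8 + 24 + 16 + 3 + 2 = 65.
65 ÷ 2 = 32.5 beats.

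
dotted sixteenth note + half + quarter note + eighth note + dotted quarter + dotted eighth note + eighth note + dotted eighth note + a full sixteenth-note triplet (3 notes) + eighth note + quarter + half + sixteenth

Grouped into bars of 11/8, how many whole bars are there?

One bar of 11/8 = 44 thirty-second notes.
Working in thirty-second notes: dotted sixteenth note = 3; half = 16; quarter note = 8; eighth note = 4; dotted quarter = 12; dotted eighth note = 6; eighth note = 4; dotted eighth note = 6; a full sixteenth-note triplet (3 notes) (three triplet sixteenths span one eighth) = 4; eighth note = 4; quarter = 8; half = 16; sixteenth = 2.
Total: 3 + 16 + 8 + 4 + 12 + 6 + 4 + 6 + 4 + 4 + 8 + 16 + 2 = 93.
93 ÷ 44 = 2 complete bars with 5 left over.

2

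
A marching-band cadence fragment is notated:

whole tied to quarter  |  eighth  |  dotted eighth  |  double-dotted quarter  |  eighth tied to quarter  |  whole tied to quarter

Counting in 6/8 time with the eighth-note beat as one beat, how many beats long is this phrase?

One eighth-note beat = 2 sixteenth notes.
Convert each value to sixteenth notes: whole tied to quarter (whole + quarter) = 20; eighth = 2; dotted eighth = 3; double-dotted quarter = 7; eighth tied to quarter (eighth + quarter) = 6; whole tied to quarter (whole + quarter) = 20.
Sum: 20 + 2 + 3 + 7 + 6 + 20 = 58.
58 ÷ 2 = 29 beats.

29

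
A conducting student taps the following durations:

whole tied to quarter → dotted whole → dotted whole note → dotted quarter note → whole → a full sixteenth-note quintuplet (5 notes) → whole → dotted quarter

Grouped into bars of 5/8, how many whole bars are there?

11

One bar of 5/8 = 5 eighth notes.
Express everything in eighth notes: whole tied to quarter (whole + quarter) = 10; dotted whole = 12; dotted whole note = 12; dotted quarter note = 3; whole = 8; a full sixteenth-note quintuplet (5 notes) (five quintuplet sixteenths span one quarter) = 2; whole = 8; dotted quarter = 3.
Sum: 10 + 12 + 12 + 3 + 8 + 2 + 8 + 3 = 58.
58 ÷ 5 = 11 complete bars with 3 left over.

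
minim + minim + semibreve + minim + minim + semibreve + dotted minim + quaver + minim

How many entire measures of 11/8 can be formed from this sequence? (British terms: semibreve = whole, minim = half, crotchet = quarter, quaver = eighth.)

3

One bar of 11/8 = 11 eighth notes.
In eighth notes: minim = 4; minim = 4; semibreve = 8; minim = 4; minim = 4; semibreve = 8; dotted minim = 6; quaver = 1; minim = 4.
Altogether 4 + 4 + 8 + 4 + 4 + 8 + 6 + 1 + 4 = 43.
43 ÷ 11 = 3 complete bars with 10 left over.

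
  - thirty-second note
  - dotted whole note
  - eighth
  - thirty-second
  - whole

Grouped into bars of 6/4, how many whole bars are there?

1

One bar of 6/4 = 48 thirty-second notes.
Working in thirty-second notes: thirty-second note = 1; dotted whole note = 48; eighth = 4; thirty-second = 1; whole = 32.
Adding: 1 + 48 + 4 + 1 + 32 = 86.
86 ÷ 48 = 1 complete bar with 38 left over.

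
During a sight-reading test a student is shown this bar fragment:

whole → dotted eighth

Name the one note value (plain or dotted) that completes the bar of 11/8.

The bar of 11/8 = 22 sixteenth notes.
Express everything in sixteenth notes: whole = 16; dotted eighth = 3.
Altogether 16 + 3 = 19.
Remaining: 22 − 19 = 3 sixteenth notes, which is a dotted eighth note.

dotted eighth note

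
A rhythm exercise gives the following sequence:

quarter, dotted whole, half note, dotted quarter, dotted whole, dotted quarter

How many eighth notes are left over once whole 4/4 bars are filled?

One bar of 4/4 = 8 eighth notes.
Express everything in eighth notes: quarter = 2; dotted whole = 12; half note = 4; dotted quarter = 3; dotted whole = 12; dotted quarter = 3.
Altogether 2 + 12 + 4 + 3 + 12 + 3 = 36.
36 ÷ 8 = 4 complete bars with 4 eighth notes remaining.

4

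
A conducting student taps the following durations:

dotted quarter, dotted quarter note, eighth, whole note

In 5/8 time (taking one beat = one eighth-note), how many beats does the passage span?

One eighth-note beat = 2 sixteenth notes.
Working in sixteenth notes: dotted quarter = 6; dotted quarter note = 6; eighth = 2; whole note = 16.
Altogether 6 + 6 + 2 + 16 = 30.
30 ÷ 2 = 15 beats.

15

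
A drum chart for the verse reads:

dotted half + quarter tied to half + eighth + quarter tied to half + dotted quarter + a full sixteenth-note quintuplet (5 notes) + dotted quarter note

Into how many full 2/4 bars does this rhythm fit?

6

One bar of 2/4 = 4 eighth notes.
Working in eighth notes: dotted half = 6; quarter tied to half (quarter + half) = 6; eighth = 1; quarter tied to half (quarter + half) = 6; dotted quarter = 3; a full sixteenth-note quintuplet (5 notes) (five quintuplet sixteenths span one quarter) = 2; dotted quarter note = 3.
Altogether 6 + 6 + 1 + 6 + 3 + 2 + 3 = 27.
27 ÷ 4 = 6 complete bars with 3 left over.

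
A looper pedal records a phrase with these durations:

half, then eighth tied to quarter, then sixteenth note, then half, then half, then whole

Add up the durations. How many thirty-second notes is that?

Working in thirty-second notes: half = 16; eighth tied to quarter (eighth + quarter) = 12; sixteenth note = 2; half = 16; half = 16; whole = 32.
Adding: 16 + 12 + 2 + 16 + 16 + 32 = 94 thirty-second notes.

94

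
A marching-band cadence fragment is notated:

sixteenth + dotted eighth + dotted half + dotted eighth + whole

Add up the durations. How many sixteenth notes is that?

35

Express everything in sixteenth notes: sixteenth = 1; dotted eighth = 3; dotted half = 12; dotted eighth = 3; whole = 16.
Sum: 1 + 3 + 12 + 3 + 16 = 35 sixteenth notes.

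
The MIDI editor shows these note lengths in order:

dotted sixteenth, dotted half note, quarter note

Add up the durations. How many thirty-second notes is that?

35

Each duration in thirty-second notes: dotted sixteenth = 3; dotted half note = 24; quarter note = 8.
Total: 3 + 24 + 8 = 35 thirty-second notes.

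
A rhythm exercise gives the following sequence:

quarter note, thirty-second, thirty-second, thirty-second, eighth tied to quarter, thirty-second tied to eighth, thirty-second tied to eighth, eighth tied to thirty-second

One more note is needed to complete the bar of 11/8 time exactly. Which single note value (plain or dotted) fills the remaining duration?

The bar of 11/8 = 44 thirty-second notes.
Each duration in thirty-second notes: quarter note = 8; thirty-second = 1; thirty-second = 1; thirty-second = 1; eighth tied to quarter (eighth + quarter) = 12; thirty-second tied to eighth (thirty-second + eighth) = 5; thirty-second tied to eighth (thirty-second + eighth) = 5; eighth tied to thirty-second (eighth + thirty-second) = 5.
Adding: 8 + 1 + 1 + 1 + 12 + 5 + 5 + 5 = 38.
Remaining: 44 − 38 = 6 thirty-second notes, which is a dotted eighth note.

dotted eighth note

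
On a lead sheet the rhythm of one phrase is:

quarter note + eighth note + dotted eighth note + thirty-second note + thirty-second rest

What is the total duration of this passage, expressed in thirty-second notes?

Express everything in thirty-second notes: quarter note = 8; eighth note = 4; dotted eighth note = 6; thirty-second note = 1; thirty-second rest = 1.
Adding: 8 + 4 + 6 + 1 + 1 = 20 thirty-second notes.

20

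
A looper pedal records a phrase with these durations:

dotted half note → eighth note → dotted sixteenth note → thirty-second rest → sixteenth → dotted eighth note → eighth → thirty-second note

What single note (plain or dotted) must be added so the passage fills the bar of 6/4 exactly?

dotted sixteenth note

The bar of 6/4 = 48 thirty-second notes.
Working in thirty-second notes: dotted half note = 24; eighth note = 4; dotted sixteenth note = 3; thirty-second rest = 1; sixteenth = 2; dotted eighth note = 6; eighth = 4; thirty-second note = 1.
Altogether 24 + 4 + 3 + 1 + 2 + 6 + 4 + 1 = 45.
Remaining: 48 − 45 = 3 thirty-second notes, which is a dotted sixteenth note.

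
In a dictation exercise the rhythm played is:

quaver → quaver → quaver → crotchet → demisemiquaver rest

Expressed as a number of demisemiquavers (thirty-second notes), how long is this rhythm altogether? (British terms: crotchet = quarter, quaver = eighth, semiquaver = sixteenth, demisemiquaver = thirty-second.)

Working in thirty-second notes: quaver = 4; quaver = 4; quaver = 4; crotchet = 8; demisemiquaver rest = 1.
Total: 4 + 4 + 4 + 8 + 1 = 21 thirty-second notes.

21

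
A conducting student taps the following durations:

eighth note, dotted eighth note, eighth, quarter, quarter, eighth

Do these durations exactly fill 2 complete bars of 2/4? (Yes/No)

No

One bar of 2/4 = 8 sixteenth notes, so 2 bars = 16.
Convert each value to sixteenth notes: eighth note = 2; dotted eighth note = 3; eighth = 2; quarter = 4; quarter = 4; eighth = 2.
Sum: 2 + 3 + 2 + 4 + 4 + 2 = 17.
17 exceeds 16, so the answer is No.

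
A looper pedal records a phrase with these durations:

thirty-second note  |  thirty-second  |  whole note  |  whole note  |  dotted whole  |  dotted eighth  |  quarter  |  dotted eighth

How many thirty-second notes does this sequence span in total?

Express everything in thirty-second notes: thirty-second note = 1; thirty-second = 1; whole note = 32; whole note = 32; dotted whole = 48; dotted eighth = 6; quarter = 8; dotted eighth = 6.
Sum: 1 + 1 + 32 + 32 + 48 + 6 + 8 + 6 = 134 thirty-second notes.

134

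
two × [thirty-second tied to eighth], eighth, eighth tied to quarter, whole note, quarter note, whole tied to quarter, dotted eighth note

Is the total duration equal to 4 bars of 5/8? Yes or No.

No

One bar of 5/8 = 20 thirty-second notes, so 4 bars = 80.
Each duration in thirty-second notes: thirty-second tied to eighth (thirty-second + eighth) = 5; thirty-second tied to eighth (thirty-second + eighth) = 5; eighth = 4; eighth tied to quarter (eighth + quarter) = 12; whole note = 32; quarter note = 8; whole tied to quarter (whole + quarter) = 40; dotted eighth note = 6.
Altogether 5 + 5 + 4 + 12 + 32 + 8 + 40 + 6 = 112.
112 exceeds 80, so the answer is No.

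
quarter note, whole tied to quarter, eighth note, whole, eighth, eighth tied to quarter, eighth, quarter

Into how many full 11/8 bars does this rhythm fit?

2

One bar of 11/8 = 11 eighth notes.
Each duration in eighth notes: quarter note = 2; whole tied to quarter (whole + quarter) = 10; eighth note = 1; whole = 8; eighth = 1; eighth tied to quarter (eighth + quarter) = 3; eighth = 1; quarter = 2.
Total: 2 + 10 + 1 + 8 + 1 + 3 + 1 + 2 = 28.
28 ÷ 11 = 2 complete bars with 6 left over.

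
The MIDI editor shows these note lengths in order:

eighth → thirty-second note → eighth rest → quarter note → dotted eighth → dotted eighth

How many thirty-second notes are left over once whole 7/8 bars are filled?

1

One bar of 7/8 = 28 thirty-second notes.
Working in thirty-second notes: eighth = 4; thirty-second note = 1; eighth rest = 4; quarter note = 8; dotted eighth = 6; dotted eighth = 6.
Adding: 4 + 1 + 4 + 8 + 6 + 6 = 29.
29 ÷ 28 = 1 complete bar with 1 thirty-second note remaining.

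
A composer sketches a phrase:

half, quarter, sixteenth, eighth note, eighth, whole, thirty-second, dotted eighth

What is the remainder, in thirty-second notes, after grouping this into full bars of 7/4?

17

One bar of 7/4 = 56 thirty-second notes.
Working in thirty-second notes: half = 16; quarter = 8; sixteenth = 2; eighth note = 4; eighth = 4; whole = 32; thirty-second = 1; dotted eighth = 6.
Sum: 16 + 8 + 2 + 4 + 4 + 32 + 1 + 6 = 73.
73 ÷ 56 = 1 complete bar with 17 thirty-second notes remaining.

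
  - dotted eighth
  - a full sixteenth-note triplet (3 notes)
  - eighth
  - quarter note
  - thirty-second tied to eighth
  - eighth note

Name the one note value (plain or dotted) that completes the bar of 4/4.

The bar of 4/4 = 32 thirty-second notes.
Convert each value to thirty-second notes: dotted eighth = 6; a full sixteenth-note triplet (3 notes) (three triplet sixteenths span one eighth) = 4; eighth = 4; quarter note = 8; thirty-second tied to eighth (thirty-second + eighth) = 5; eighth note = 4.
Total: 6 + 4 + 4 + 8 + 5 + 4 = 31.
Remaining: 32 − 31 = 1 thirty-second note, which is a thirty-second note.

thirty-second note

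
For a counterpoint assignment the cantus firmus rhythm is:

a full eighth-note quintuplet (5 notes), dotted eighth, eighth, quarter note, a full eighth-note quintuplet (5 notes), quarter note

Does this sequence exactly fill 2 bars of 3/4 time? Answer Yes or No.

One bar of 3/4 = 12 sixteenth notes, so 2 bars = 24.
Convert each value to sixteenth notes: a full eighth-note quintuplet (5 notes) (five quintuplet eighths span one half) = 8; dotted eighth = 3; eighth = 2; quarter note = 4; a full eighth-note quintuplet (5 notes) (five quintuplet eighths span one half) = 8; quarter note = 4.
Total: 8 + 3 + 2 + 4 + 8 + 4 = 29.
29 exceeds 24, so the answer is No.

No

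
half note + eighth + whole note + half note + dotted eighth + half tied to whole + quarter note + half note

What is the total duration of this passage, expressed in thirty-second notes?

146

Each duration in thirty-second notes: half note = 16; eighth = 4; whole note = 32; half note = 16; dotted eighth = 6; half tied to whole (half + whole) = 48; quarter note = 8; half note = 16.
Total: 16 + 4 + 32 + 16 + 6 + 48 + 8 + 16 = 146 thirty-second notes.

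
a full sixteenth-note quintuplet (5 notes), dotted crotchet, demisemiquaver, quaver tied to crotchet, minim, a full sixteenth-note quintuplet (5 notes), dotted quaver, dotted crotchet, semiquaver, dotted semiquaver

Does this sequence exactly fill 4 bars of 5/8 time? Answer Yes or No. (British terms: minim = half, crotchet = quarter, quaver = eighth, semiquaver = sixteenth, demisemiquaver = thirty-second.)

Yes

One bar of 5/8 = 20 thirty-second notes, so 4 bars = 80.
In thirty-second notes: a full sixteenth-note quintuplet (5 notes) (five quintuplet sixteenths span one quarter) = 8; dotted crotchet = 12; demisemiquaver = 1; quaver tied to crotchet (quaver + crotchet) = 12; minim = 16; a full sixteenth-note quintuplet (5 notes) (five quintuplet sixteenths span one quarter) = 8; dotted quaver = 6; dotted crotchet = 12; semiquaver = 2; dotted semiquaver = 3.
Altogether 8 + 12 + 1 + 12 + 16 + 8 + 6 + 12 + 2 + 3 = 80.
80 equals 80, so the answer is Yes.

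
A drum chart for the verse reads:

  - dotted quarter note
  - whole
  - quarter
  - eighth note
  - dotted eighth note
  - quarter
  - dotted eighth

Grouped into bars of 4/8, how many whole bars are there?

4

One bar of 4/8 = 8 sixteenth notes.
Express everything in sixteenth notes: dotted quarter note = 6; whole = 16; quarter = 4; eighth note = 2; dotted eighth note = 3; quarter = 4; dotted eighth = 3.
Sum: 6 + 16 + 4 + 2 + 3 + 4 + 3 = 38.
38 ÷ 8 = 4 complete bars with 6 left over.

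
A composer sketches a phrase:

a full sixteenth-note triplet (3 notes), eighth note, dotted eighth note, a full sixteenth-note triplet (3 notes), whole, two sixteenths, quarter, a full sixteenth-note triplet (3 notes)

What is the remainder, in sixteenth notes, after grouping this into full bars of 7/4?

5

One bar of 7/4 = 28 sixteenth notes.
Working in sixteenth notes: a full sixteenth-note triplet (3 notes) (three triplet sixteenths span one eighth) = 2; eighth note = 2; dotted eighth note = 3; a full sixteenth-note triplet (3 notes) (three triplet sixteenths span one eighth) = 2; whole = 16; sixteenth = 1; sixteenth = 1; quarter = 4; a full sixteenth-note triplet (3 notes) (three triplet sixteenths span one eighth) = 2.
Altogether 2 + 2 + 3 + 2 + 16 + 1 + 1 + 4 + 2 = 33.
33 ÷ 28 = 1 complete bar with 5 sixteenth notes remaining.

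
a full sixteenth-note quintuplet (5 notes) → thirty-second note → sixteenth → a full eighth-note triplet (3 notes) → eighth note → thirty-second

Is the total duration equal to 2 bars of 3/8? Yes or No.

One bar of 3/8 = 12 thirty-second notes, so 2 bars = 24.
Each duration in thirty-second notes: a full sixteenth-note quintuplet (5 notes) (five quintuplet sixteenths span one quarter) = 8; thirty-second note = 1; sixteenth = 2; a full eighth-note triplet (3 notes) (three triplet eighths span one quarter) = 8; eighth note = 4; thirty-second = 1.
Sum: 8 + 1 + 2 + 8 + 4 + 1 = 24.
24 equals 24, so the answer is Yes.

Yes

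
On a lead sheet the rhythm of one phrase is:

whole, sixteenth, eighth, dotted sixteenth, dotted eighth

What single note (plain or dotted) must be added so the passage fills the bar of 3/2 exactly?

thirty-second note

The bar of 3/2 = 48 thirty-second notes.
Convert each value to thirty-second notes: whole = 32; sixteenth = 2; eighth = 4; dotted sixteenth = 3; dotted eighth = 6.
Total: 32 + 2 + 4 + 3 + 6 = 47.
Remaining: 48 − 47 = 1 thirty-second note, which is a thirty-second note.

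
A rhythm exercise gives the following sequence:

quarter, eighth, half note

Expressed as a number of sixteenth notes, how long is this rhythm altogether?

14

Express everything in sixteenth notes: quarter = 4; eighth = 2; half note = 8.
Sum: 4 + 2 + 8 = 14 sixteenth notes.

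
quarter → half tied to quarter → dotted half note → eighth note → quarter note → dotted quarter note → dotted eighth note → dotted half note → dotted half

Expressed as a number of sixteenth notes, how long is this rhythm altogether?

67

In sixteenth notes: quarter = 4; half tied to quarter (half + quarter) = 12; dotted half note = 12; eighth note = 2; quarter note = 4; dotted quarter note = 6; dotted eighth note = 3; dotted half note = 12; dotted half = 12.
Total: 4 + 12 + 12 + 2 + 4 + 6 + 3 + 12 + 12 = 67 sixteenth notes.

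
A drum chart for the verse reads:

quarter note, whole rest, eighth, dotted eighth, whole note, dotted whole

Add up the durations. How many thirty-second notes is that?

130

Convert each value to thirty-second notes: quarter note = 8; whole rest = 32; eighth = 4; dotted eighth = 6; whole note = 32; dotted whole = 48.
Total: 8 + 32 + 4 + 6 + 32 + 48 = 130 thirty-second notes.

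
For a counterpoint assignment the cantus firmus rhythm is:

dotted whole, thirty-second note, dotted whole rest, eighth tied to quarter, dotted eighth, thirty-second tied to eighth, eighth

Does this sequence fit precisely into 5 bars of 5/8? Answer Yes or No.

One bar of 5/8 = 20 thirty-second notes, so 5 bars = 100.
In thirty-second notes: dotted whole = 48; thirty-second note = 1; dotted whole rest = 48; eighth tied to quarter (eighth + quarter) = 12; dotted eighth = 6; thirty-second tied to eighth (thirty-second + eighth) = 5; eighth = 4.
Total: 48 + 1 + 48 + 12 + 6 + 5 + 4 = 124.
124 exceeds 100, so the answer is No.

No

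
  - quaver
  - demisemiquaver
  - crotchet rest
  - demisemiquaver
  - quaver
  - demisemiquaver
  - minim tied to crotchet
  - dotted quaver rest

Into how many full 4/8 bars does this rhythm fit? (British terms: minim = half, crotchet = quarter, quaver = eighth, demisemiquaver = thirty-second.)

3

One bar of 4/8 = 16 thirty-second notes.
Working in thirty-second notes: quaver = 4; demisemiquaver = 1; crotchet rest = 8; demisemiquaver = 1; quaver = 4; demisemiquaver = 1; minim tied to crotchet (minim + crotchet) = 24; dotted quaver rest = 6.
Adding: 4 + 1 + 8 + 1 + 4 + 1 + 24 + 6 = 49.
49 ÷ 16 = 3 complete bars with 1 left over.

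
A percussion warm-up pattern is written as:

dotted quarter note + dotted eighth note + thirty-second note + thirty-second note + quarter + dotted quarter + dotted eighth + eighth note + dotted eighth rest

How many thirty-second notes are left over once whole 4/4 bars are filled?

24

One bar of 4/4 = 32 thirty-second notes.
Express everything in thirty-second notes: dotted quarter note = 12; dotted eighth note = 6; thirty-second note = 1; thirty-second note = 1; quarter = 8; dotted quarter = 12; dotted eighth = 6; eighth note = 4; dotted eighth rest = 6.
Adding: 12 + 6 + 1 + 1 + 8 + 12 + 6 + 4 + 6 = 56.
56 ÷ 32 = 1 complete bar with 24 thirty-second notes remaining.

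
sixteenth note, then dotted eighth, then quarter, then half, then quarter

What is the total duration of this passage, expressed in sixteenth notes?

20

In sixteenth notes: sixteenth note = 1; dotted eighth = 3; quarter = 4; half = 8; quarter = 4.
Adding: 1 + 3 + 4 + 8 + 4 = 20 sixteenth notes.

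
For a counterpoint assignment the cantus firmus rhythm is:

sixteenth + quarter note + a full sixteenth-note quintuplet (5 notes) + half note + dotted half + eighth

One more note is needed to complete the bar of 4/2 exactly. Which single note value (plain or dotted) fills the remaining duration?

The bar of 4/2 = 32 sixteenth notes.
Each duration in sixteenth notes: sixteenth = 1; quarter note = 4; a full sixteenth-note quintuplet (5 notes) (five quintuplet sixteenths span one quarter) = 4; half note = 8; dotted half = 12; eighth = 2.
Adding: 1 + 4 + 4 + 8 + 12 + 2 = 31.
Remaining: 32 − 31 = 1 sixteenth note, which is a sixteenth note.

sixteenth note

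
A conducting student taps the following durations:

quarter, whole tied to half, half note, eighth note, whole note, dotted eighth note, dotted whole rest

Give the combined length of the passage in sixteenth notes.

81

Working in sixteenth notes: quarter = 4; whole tied to half (whole + half) = 24; half note = 8; eighth note = 2; whole note = 16; dotted eighth note = 3; dotted whole rest = 24.
Adding: 4 + 24 + 8 + 2 + 16 + 3 + 24 = 81 sixteenth notes.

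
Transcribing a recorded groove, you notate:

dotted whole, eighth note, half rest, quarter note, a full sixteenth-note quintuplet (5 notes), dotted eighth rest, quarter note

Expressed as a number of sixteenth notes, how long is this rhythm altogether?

49

Express everything in sixteenth notes: dotted whole = 24; eighth note = 2; half rest = 8; quarter note = 4; a full sixteenth-note quintuplet (5 notes) (five quintuplet sixteenths span one quarter) = 4; dotted eighth rest = 3; quarter note = 4.
Altogether 24 + 2 + 8 + 4 + 4 + 3 + 4 = 49 sixteenth notes.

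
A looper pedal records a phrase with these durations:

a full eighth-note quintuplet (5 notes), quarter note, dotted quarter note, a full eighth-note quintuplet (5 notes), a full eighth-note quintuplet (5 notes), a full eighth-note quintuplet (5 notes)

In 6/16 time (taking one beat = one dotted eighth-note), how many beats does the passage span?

14

One dotted eighth-note beat = 3 sixteenth notes.
Convert each value to sixteenth notes: a full eighth-note quintuplet (5 notes) (five quintuplet eighths span one half) = 8; quarter note = 4; dotted quarter note = 6; a full eighth-note quintuplet (5 notes) (five quintuplet eighths span one half) = 8; a full eighth-note quintuplet (5 notes) (five quintuplet eighths span one half) = 8; a full eighth-note quintuplet (5 notes) (five quintuplet eighths span one half) = 8.
Sum: 8 + 4 + 6 + 8 + 8 + 8 = 42.
42 ÷ 3 = 14 beats.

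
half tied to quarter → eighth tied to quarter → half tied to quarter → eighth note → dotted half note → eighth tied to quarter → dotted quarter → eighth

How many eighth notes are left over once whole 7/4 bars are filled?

One bar of 7/4 = 14 eighth notes.
Working in eighth notes: half tied to quarter (half + quarter) = 6; eighth tied to quarter (eighth + quarter) = 3; half tied to quarter (half + quarter) = 6; eighth note = 1; dotted half note = 6; eighth tied to quarter (eighth + quarter) = 3; dotted quarter = 3; eighth = 1.
Altogether 6 + 3 + 6 + 1 + 6 + 3 + 3 + 1 = 29.
29 ÷ 14 = 2 complete bars with 1 eighth note remaining.

1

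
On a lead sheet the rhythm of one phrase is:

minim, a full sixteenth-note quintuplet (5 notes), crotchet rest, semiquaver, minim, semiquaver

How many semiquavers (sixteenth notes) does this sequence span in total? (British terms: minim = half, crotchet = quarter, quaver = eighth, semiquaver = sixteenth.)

Convert each value to sixteenth notes: minim = 8; a full sixteenth-note quintuplet (5 notes) (five quintuplet sixteenths span one quarter) = 4; crotchet rest = 4; semiquaver = 1; minim = 8; semiquaver = 1.
Altogether 8 + 4 + 4 + 1 + 8 + 1 = 26 sixteenth notes.

26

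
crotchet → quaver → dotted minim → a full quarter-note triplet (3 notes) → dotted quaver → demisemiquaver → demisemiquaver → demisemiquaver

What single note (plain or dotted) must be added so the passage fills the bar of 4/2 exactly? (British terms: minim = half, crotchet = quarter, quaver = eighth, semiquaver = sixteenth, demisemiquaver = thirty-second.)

The bar of 4/2 = 64 thirty-second notes.
Convert each value to thirty-second notes: crotchet = 8; quaver = 4; dotted minim = 24; a full quarter-note triplet (3 notes) (three triplet quarters span one half) = 16; dotted quaver = 6; demisemiquaver = 1; demisemiquaver = 1; demisemiquaver = 1.
Altogether 8 + 4 + 24 + 16 + 6 + 1 + 1 + 1 = 61.
Remaining: 64 − 61 = 3 thirty-second notes, which is a dotted sixteenth note.

dotted sixteenth note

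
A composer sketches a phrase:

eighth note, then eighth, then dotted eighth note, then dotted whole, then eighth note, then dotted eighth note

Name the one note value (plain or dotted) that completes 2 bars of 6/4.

2 bars of 6/4 = 48 sixteenth notes.
Working in sixteenth notes: eighth note = 2; eighth = 2; dotted eighth note = 3; dotted whole = 24; eighth note = 2; dotted eighth note = 3.
Sum: 2 + 2 + 3 + 24 + 2 + 3 = 36.
Remaining: 48 − 36 = 12 sixteenth notes, which is a dotted half note.

dotted half note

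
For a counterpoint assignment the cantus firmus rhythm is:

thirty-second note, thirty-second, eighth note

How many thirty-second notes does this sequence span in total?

6

Each duration in thirty-second notes: thirty-second note = 1; thirty-second = 1; eighth note = 4.
Adding: 1 + 1 + 4 = 6 thirty-second notes.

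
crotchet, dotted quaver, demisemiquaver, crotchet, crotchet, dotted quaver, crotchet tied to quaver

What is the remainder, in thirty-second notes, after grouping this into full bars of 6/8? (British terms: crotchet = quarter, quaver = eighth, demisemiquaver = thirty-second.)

One bar of 6/8 = 24 thirty-second notes.
Working in thirty-second notes: crotchet = 8; dotted quaver = 6; demisemiquaver = 1; crotchet = 8; crotchet = 8; dotted quaver = 6; crotchet tied to quaver (crotchet + quaver) = 12.
Sum: 8 + 6 + 1 + 8 + 8 + 6 + 12 = 49.
49 ÷ 24 = 2 complete bars with 1 thirty-second note remaining.

1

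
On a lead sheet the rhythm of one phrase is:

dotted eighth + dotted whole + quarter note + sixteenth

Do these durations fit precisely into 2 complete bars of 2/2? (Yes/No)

Yes

One bar of 2/2 = 16 sixteenth notes, so 2 bars = 32.
Each duration in sixteenth notes: dotted eighth = 3; dotted whole = 24; quarter note = 4; sixteenth = 1.
Sum: 3 + 24 + 4 + 1 = 32.
32 equals 32, so the answer is Yes.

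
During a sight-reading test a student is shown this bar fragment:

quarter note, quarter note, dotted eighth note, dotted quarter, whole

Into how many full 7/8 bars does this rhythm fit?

2

One bar of 7/8 = 14 sixteenth notes.
Each duration in sixteenth notes: quarter note = 4; quarter note = 4; dotted eighth note = 3; dotted quarter = 6; whole = 16.
Adding: 4 + 4 + 3 + 6 + 16 = 33.
33 ÷ 14 = 2 complete bars with 5 left over.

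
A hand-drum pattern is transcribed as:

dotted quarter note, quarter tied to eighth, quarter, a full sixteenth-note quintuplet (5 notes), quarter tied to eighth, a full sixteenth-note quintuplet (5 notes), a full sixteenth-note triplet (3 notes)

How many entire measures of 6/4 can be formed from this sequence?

1

One bar of 6/4 = 12 eighth notes.
Convert each value to eighth notes: dotted quarter note = 3; quarter tied to eighth (quarter + eighth) = 3; quarter = 2; a full sixteenth-note quintuplet (5 notes) (five quintuplet sixteenths span one quarter) = 2; quarter tied to eighth (quarter + eighth) = 3; a full sixteenth-note quintuplet (5 notes) (five quintuplet sixteenths span one quarter) = 2; a full sixteenth-note triplet (3 notes) (three triplet sixteenths span one eighth) = 1.
Adding: 3 + 3 + 2 + 2 + 3 + 2 + 1 = 16.
16 ÷ 12 = 1 complete bar with 4 left over.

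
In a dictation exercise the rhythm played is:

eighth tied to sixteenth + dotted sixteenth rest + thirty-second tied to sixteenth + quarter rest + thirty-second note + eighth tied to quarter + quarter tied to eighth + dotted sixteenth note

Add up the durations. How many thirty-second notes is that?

48

Express everything in thirty-second notes: eighth tied to sixteenth (eighth + sixteenth) = 6; dotted sixteenth rest = 3; thirty-second tied to sixteenth (thirty-second + sixteenth) = 3; quarter rest = 8; thirty-second note = 1; eighth tied to quarter (eighth + quarter) = 12; quarter tied to eighth (quarter + eighth) = 12; dotted sixteenth note = 3.
Adding: 6 + 3 + 3 + 8 + 1 + 12 + 12 + 3 = 48 thirty-second notes.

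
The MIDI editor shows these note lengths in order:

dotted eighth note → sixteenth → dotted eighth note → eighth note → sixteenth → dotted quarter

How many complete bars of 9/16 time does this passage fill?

One bar of 9/16 = 9 sixteenth notes.
Express everything in sixteenth notes: dotted eighth note = 3; sixteenth = 1; dotted eighth note = 3; eighth note = 2; sixteenth = 1; dotted quarter = 6.
Altogether 3 + 1 + 3 + 2 + 1 + 6 = 16.
16 ÷ 9 = 1 complete bar with 7 left over.

1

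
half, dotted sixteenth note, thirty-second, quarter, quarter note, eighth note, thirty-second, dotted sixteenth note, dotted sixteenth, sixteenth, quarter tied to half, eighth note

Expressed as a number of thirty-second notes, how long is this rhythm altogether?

77

Each duration in thirty-second notes: half = 16; dotted sixteenth note = 3; thirty-second = 1; quarter = 8; quarter note = 8; eighth note = 4; thirty-second = 1; dotted sixteenth note = 3; dotted sixteenth = 3; sixteenth = 2; quarter tied to half (quarter + half) = 24; eighth note = 4.
Adding: 16 + 3 + 1 + 8 + 8 + 4 + 1 + 3 + 3 + 2 + 24 + 4 = 77 thirty-second notes.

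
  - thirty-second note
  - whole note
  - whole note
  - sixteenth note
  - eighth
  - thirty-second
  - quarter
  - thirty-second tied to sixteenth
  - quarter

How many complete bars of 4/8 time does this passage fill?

5

One bar of 4/8 = 16 thirty-second notes.
Express everything in thirty-second notes: thirty-second note = 1; whole note = 32; whole note = 32; sixteenth note = 2; eighth = 4; thirty-second = 1; quarter = 8; thirty-second tied to sixteenth (thirty-second + sixteenth) = 3; quarter = 8.
Total: 1 + 32 + 32 + 2 + 4 + 1 + 8 + 3 + 8 = 91.
91 ÷ 16 = 5 complete bars with 11 left over.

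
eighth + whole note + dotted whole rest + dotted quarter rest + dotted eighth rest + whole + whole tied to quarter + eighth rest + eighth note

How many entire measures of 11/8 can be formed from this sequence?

4

One bar of 11/8 = 22 sixteenth notes.
Convert each value to sixteenth notes: eighth = 2; whole note = 16; dotted whole rest = 24; dotted quarter rest = 6; dotted eighth rest = 3; whole = 16; whole tied to quarter (whole + quarter) = 20; eighth rest = 2; eighth note = 2.
Total: 2 + 16 + 24 + 6 + 3 + 16 + 20 + 2 + 2 = 91.
91 ÷ 22 = 4 complete bars with 3 left over.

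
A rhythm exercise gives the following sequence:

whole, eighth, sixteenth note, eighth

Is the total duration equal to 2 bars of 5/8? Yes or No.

One bar of 5/8 = 10 sixteenth notes, so 2 bars = 20.
Each duration in sixteenth notes: whole = 16; eighth = 2; sixteenth note = 1; eighth = 2.
Altogether 16 + 2 + 1 + 2 = 21.
21 exceeds 20, so the answer is No.

No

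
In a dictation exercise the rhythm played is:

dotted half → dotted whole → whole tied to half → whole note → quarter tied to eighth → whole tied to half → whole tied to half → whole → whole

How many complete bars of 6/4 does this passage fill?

One bar of 6/4 = 12 eighth notes.
In eighth notes: dotted half = 6; dotted whole = 12; whole tied to half (whole + half) = 12; whole note = 8; quarter tied to eighth (quarter + eighth) = 3; whole tied to half (whole + half) = 12; whole tied to half (whole + half) = 12; whole = 8; whole = 8.
Adding: 6 + 12 + 12 + 8 + 3 + 12 + 12 + 8 + 8 = 81.
81 ÷ 12 = 6 complete bars with 9 left over.

6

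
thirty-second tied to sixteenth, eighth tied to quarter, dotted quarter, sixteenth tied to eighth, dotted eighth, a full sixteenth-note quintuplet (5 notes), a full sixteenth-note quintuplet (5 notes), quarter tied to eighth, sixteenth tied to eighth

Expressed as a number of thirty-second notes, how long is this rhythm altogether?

Convert each value to thirty-second notes: thirty-second tied to sixteenth (thirty-second + sixteenth) = 3; eighth tied to quarter (eighth + quarter) = 12; dotted quarter = 12; sixteenth tied to eighth (sixteenth + eighth) = 6; dotted eighth = 6; a full sixteenth-note quintuplet (5 notes) (five quintuplet sixteenths span one quarter) = 8; a full sixteenth-note quintuplet (5 notes) (five quintuplet sixteenths span one quarter) = 8; quarter tied to eighth (quarter + eighth) = 12; sixteenth tied to eighth (sixteenth + eighth) = 6.
Altogether 3 + 12 + 12 + 6 + 6 + 8 + 8 + 12 + 6 = 73 thirty-second notes.

73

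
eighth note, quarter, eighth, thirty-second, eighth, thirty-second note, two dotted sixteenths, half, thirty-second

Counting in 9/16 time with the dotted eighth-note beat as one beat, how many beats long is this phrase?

One dotted eighth-note beat = 6 thirty-second notes.
Each duration in thirty-second notes: eighth note = 4; quarter = 8; eighth = 4; thirty-second = 1; eighth = 4; thirty-second note = 1; dotted sixteenth = 3; dotted sixteenth = 3; half = 16; thirty-second = 1.
Adding: 4 + 8 + 4 + 1 + 4 + 1 + 3 + 3 + 16 + 1 = 45.
45 ÷ 6 = 7.5 beats.

7.5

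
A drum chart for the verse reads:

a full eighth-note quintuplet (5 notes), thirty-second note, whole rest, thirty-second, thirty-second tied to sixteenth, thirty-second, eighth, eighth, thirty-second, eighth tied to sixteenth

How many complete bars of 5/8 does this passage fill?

One bar of 5/8 = 20 thirty-second notes.
In thirty-second notes: a full eighth-note quintuplet (5 notes) (five quintuplet eighths span one half) = 16; thirty-second note = 1; whole rest = 32; thirty-second = 1; thirty-second tied to sixteenth (thirty-second + sixteenth) = 3; thirty-second = 1; eighth = 4; eighth = 4; thirty-second = 1; eighth tied to sixteenth (eighth + sixteenth) = 6.
Total: 16 + 1 + 32 + 1 + 3 + 1 + 4 + 4 + 1 + 6 = 69.
69 ÷ 20 = 3 complete bars with 9 left over.

3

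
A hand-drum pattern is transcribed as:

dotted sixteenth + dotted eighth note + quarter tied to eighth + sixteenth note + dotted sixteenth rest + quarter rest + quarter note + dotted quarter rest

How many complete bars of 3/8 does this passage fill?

One bar of 3/8 = 12 thirty-second notes.
Each duration in thirty-second notes: dotted sixteenth = 3; dotted eighth note = 6; quarter tied to eighth (quarter + eighth) = 12; sixteenth note = 2; dotted sixteenth rest = 3; quarter rest = 8; quarter note = 8; dotted quarter rest = 12.
Altogether 3 + 6 + 12 + 2 + 3 + 8 + 8 + 12 = 54.
54 ÷ 12 = 4 complete bars with 6 left over.

4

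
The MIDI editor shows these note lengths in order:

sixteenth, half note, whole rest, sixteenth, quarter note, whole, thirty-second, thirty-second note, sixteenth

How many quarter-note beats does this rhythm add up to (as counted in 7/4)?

12

One quarter-note beat = 8 thirty-second notes.
Each duration in thirty-second notes: sixteenth = 2; half note = 16; whole rest = 32; sixteenth = 2; quarter note = 8; whole = 32; thirty-second = 1; thirty-second note = 1; sixteenth = 2.
Altogether 2 + 16 + 32 + 2 + 8 + 32 + 1 + 1 + 2 = 96.
96 ÷ 8 = 12 beats.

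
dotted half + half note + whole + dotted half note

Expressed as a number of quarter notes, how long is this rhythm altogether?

12

Express everything in quarter notes: dotted half = 3; half note = 2; whole = 4; dotted half note = 3.
Sum: 3 + 2 + 4 + 3 = 12 quarter notes.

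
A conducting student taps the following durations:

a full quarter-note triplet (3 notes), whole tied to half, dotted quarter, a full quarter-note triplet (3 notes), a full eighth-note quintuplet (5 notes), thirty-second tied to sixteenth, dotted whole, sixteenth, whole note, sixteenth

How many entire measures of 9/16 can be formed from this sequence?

10

One bar of 9/16 = 18 thirty-second notes.
Working in thirty-second notes: a full quarter-note triplet (3 notes) (three triplet quarters span one half) = 16; whole tied to half (whole + half) = 48; dotted quarter = 12; a full quarter-note triplet (3 notes) (three triplet quarters span one half) = 16; a full eighth-note quintuplet (5 notes) (five quintuplet eighths span one half) = 16; thirty-second tied to sixteenth (thirty-second + sixteenth) = 3; dotted whole = 48; sixteenth = 2; whole note = 32; sixteenth = 2.
Adding: 16 + 48 + 12 + 16 + 16 + 3 + 48 + 2 + 32 + 2 = 195.
195 ÷ 18 = 10 complete bars with 15 left over.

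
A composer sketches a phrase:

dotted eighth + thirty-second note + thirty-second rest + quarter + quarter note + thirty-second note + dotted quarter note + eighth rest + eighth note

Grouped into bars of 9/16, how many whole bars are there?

One bar of 9/16 = 18 thirty-second notes.
Working in thirty-second notes: dotted eighth = 6; thirty-second note = 1; thirty-second rest = 1; quarter = 8; quarter note = 8; thirty-second note = 1; dotted quarter note = 12; eighth rest = 4; eighth note = 4.
Sum: 6 + 1 + 1 + 8 + 8 + 1 + 12 + 4 + 4 = 45.
45 ÷ 18 = 2 complete bars with 9 left over.

2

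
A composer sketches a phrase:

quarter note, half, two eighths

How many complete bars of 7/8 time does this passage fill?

One bar of 7/8 = 7 eighth notes.
Convert each value to eighth notes: quarter note = 2; half = 4; eighth = 1; eighth = 1.
Adding: 2 + 4 + 1 + 1 = 8.
8 ÷ 7 = 1 complete bar with 1 left over.

1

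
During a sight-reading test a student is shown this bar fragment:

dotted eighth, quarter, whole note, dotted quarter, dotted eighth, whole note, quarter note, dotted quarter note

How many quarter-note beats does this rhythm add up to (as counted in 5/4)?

14.5

One quarter-note beat = 4 sixteenth notes.
Express everything in sixteenth notes: dotted eighth = 3; quarter = 4; whole note = 16; dotted quarter = 6; dotted eighth = 3; whole note = 16; quarter note = 4; dotted quarter note = 6.
Total: 3 + 4 + 16 + 6 + 3 + 16 + 4 + 6 = 58.
58 ÷ 4 = 14.5 beats.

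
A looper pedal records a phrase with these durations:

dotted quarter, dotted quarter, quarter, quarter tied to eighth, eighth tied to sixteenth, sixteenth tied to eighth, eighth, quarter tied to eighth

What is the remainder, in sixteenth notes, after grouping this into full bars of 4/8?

One bar of 4/8 = 8 sixteenth notes.
In sixteenth notes: dotted quarter = 6; dotted quarter = 6; quarter = 4; quarter tied to eighth (quarter + eighth) = 6; eighth tied to sixteenth (eighth + sixteenth) = 3; sixteenth tied to eighth (sixteenth + eighth) = 3; eighth = 2; quarter tied to eighth (quarter + eighth) = 6.
Altogether 6 + 6 + 4 + 6 + 3 + 3 + 2 + 6 = 36.
36 ÷ 8 = 4 complete bars with 4 sixteenth notes remaining.

4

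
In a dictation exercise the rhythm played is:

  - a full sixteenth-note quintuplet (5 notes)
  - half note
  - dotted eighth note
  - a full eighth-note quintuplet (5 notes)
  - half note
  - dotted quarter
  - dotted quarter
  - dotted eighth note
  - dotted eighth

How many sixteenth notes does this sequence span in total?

49

In sixteenth notes: a full sixteenth-note quintuplet (5 notes) (five quintuplet sixteenths span one quarter) = 4; half note = 8; dotted eighth note = 3; a full eighth-note quintuplet (5 notes) (five quintuplet eighths span one half) = 8; half note = 8; dotted quarter = 6; dotted quarter = 6; dotted eighth note = 3; dotted eighth = 3.
Total: 4 + 8 + 3 + 8 + 8 + 6 + 6 + 3 + 3 = 49 sixteenth notes.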